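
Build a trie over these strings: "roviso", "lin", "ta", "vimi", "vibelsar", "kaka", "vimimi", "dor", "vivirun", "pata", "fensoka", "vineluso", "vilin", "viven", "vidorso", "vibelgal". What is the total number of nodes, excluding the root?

Count nodes per top-level branch (shared prefixes stored once):
  'd'-branch (dor): 3 nodes
  'f'-branch (fensoka): 7 nodes
  'k'-branch (kaka): 4 nodes
  'l'-branch (lin): 3 nodes
  'p'-branch (pata): 4 nodes
  'r'-branch (roviso): 6 nodes
  't'-branch (ta): 2 nodes
  'v'-branch (vibelgal, vibelsar, vidorso, vilin, vimi, vimimi, vineluso, viven, vivirun): 36 nodes
Sum: 65

65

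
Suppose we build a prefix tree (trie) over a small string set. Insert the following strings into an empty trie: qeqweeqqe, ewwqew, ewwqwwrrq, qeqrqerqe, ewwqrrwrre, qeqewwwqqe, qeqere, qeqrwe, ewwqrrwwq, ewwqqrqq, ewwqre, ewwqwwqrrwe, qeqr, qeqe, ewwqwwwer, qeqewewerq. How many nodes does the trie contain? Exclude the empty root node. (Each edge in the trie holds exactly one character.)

Count nodes per top-level branch (shared prefixes stored once):
  'e'-branch (ewwqew, ewwqqrqq, ewwqre, ewwqrrwrre, ewwqrrwwq, ewwqwwqrrwe, ewwqwwrrq, ewwqwwwer): 32 nodes
  'q'-branch (qeqe, qeqere, qeqewewerq, qeqewwwqqe, qeqr, qeqrqerqe, qeqrwe, qeqweeqqe): 31 nodes
Sum: 63

63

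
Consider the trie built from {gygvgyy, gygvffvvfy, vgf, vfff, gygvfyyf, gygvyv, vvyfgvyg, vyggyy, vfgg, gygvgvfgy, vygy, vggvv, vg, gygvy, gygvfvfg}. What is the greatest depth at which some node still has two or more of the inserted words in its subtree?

Equivalently: take the maximum, over all pairs, of their longest common prefix length.
"gygvffvvfy" and "gygvfvfg" agree on "gygvf" (5 characters) before diverging; nothing deeper is shared.
Longest shared-prefix length: 5

5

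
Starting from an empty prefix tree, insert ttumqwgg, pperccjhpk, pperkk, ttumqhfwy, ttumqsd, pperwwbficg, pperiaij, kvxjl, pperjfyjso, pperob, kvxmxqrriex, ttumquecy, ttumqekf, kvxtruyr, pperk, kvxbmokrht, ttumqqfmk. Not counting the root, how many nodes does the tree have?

81

Trace insertions, counting only characters that open a new branch:
  "ttumqwgg" → 8 new (t, t, u, m, q, w, g, g)
  "pperccjhpk" → 10 new (p, p, e, r, c, c, j, h, p, k)
  "pperkk" → prefix "pper" already present; 2 new (k, k)
  "ttumqhfwy" → prefix "ttumq" already present; 4 new (h, f, w, y)
  "ttumqsd" → prefix "ttumq" already present; 2 new (s, d)
  "pperwwbficg" → prefix "pper" already present; 7 new (w, w, b, f, i, c, g)
  "pperiaij" → prefix "pper" already present; 4 new (i, a, i, j)
  "kvxjl" → 5 new (k, v, x, j, l)
  "pperjfyjso" → prefix "pper" already present; 6 new (j, f, y, j, s, o)
  "pperob" → prefix "pper" already present; 2 new (o, b)
  "kvxmxqrriex" → prefix "kvx" already present; 8 new (m, x, q, r, r, i, e, x)
  "ttumquecy" → prefix "ttumq" already present; 4 new (u, e, c, y)
  "ttumqekf" → prefix "ttumq" already present; 3 new (e, k, f)
  "kvxtruyr" → prefix "kvx" already present; 5 new (t, r, u, y, r)
  "pperk" → prefix "pperk" already present; 0 new (none)
  "kvxbmokrht" → prefix "kvx" already present; 7 new (b, m, o, k, r, h, t)
  "ttumqqfmk" → prefix "ttumq" already present; 4 new (q, f, m, k)
Total nodes = 8 + 10 + 2 + 4 + 2 + 7 + 4 + 5 + 6 + 2 + 8 + 4 + 3 + 5 + 0 + 7 + 4 = 81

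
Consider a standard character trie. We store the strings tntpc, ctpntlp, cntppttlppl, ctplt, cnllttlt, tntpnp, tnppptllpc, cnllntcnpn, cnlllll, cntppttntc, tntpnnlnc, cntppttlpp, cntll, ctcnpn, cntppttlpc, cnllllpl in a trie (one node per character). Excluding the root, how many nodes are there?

65

Insert word by word; a character creates a node only if that edge doesn't already exist:
  "tntpc" → 5 new (t, n, t, p, c)
  "ctpntlp" → 7 new (c, t, p, n, t, l, p)
  "cntppttlppl" → prefix "c" already present; 10 new (n, t, p, p, t, t, l, p, p, l)
  "ctplt" → prefix "ctp" already present; 2 new (l, t)
  "cnllttlt" → prefix "cn" already present; 6 new (l, l, t, t, l, t)
  "tntpnp" → prefix "tntp" already present; 2 new (n, p)
  "tnppptllpc" → prefix "tn" already present; 8 new (p, p, p, t, l, l, p, c)
  "cnllntcnpn" → prefix "cnll" already present; 6 new (n, t, c, n, p, n)
  "cnlllll" → prefix "cnll" already present; 3 new (l, l, l)
  "cntppttntc" → prefix "cntpptt" already present; 3 new (n, t, c)
  "tntpnnlnc" → prefix "tntpn" already present; 4 new (n, l, n, c)
  "cntppttlpp" → prefix "cntppttlpp" already present; 0 new (none)
  "cntll" → prefix "cnt" already present; 2 new (l, l)
  "ctcnpn" → prefix "ct" already present; 4 new (c, n, p, n)
  "cntppttlpc" → prefix "cntppttlp" already present; 1 new (c)
  "cnllllpl" → prefix "cnllll" already present; 2 new (p, l)
Total nodes = 5 + 7 + 10 + 2 + 6 + 2 + 8 + 6 + 3 + 3 + 4 + 0 + 2 + 4 + 1 + 2 = 65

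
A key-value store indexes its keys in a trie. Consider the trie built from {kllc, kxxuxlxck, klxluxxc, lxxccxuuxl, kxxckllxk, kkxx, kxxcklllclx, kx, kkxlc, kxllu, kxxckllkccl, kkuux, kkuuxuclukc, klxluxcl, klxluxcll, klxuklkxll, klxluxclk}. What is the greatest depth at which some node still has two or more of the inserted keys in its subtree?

Look for the deepest trie node that still has at least two words in its subtree.
"klxluxcl" and "klxluxclk" agree on "klxluxcl" (8 characters) before diverging; nothing deeper is shared.
Longest shared-prefix length: 8

8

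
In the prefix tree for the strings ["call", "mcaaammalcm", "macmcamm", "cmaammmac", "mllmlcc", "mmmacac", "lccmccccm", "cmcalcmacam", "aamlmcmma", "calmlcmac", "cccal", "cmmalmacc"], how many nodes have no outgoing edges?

12

Leaves are exactly the stored words that no other stored word extends.
Those words: "aamlmcmma", "call", "calmlcmac", "cccal", "cmaammmac", "cmcalcmacam", "cmmalmacc", "lccmccccm", "macmcamm", "mcaaammalcm", "mllmlcc", "mmmacac"
Leaf count: 12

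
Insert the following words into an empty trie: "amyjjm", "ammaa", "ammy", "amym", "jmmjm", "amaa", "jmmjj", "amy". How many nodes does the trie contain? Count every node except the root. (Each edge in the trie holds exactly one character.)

Trie structure (* marks end of a word):
(root)
├─ a
│  └─ m
│     ├─ a
│     │  └─ a *
│     ├─ m
│     │  ├─ a
│     │  │  └─ a *
│     │  └─ y *
│     └─ y *
│        ├─ j
│        │  └─ j
│        │     └─ m *
│        └─ m *
└─ j
   └─ m
      └─ m
         └─ j
            ├─ j *
            └─ m *
Counting every labelled node above: 19.

19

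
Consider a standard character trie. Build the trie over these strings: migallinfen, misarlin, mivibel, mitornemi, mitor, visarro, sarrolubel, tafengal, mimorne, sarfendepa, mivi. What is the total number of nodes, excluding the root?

66

Count nodes per top-level branch (shared prefixes stored once):
  'm'-branch (migallinfen, mimorne, misarlin, mitor, mitornemi, mivi, mivibel): 34 nodes
  's'-branch (sarfendepa, sarrolubel): 17 nodes
  't'-branch (tafengal): 8 nodes
  'v'-branch (visarro): 7 nodes
Sum: 66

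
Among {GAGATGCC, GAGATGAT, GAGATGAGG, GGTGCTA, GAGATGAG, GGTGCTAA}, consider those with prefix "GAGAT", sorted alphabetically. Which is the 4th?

GAGATGCC

DFS of the "GAGAT" subtree visits, in order: "GAGATGAG", "GAGATGAGG", "GAGATGAT", "GAGATGCC"
Position 4: GAGATGCC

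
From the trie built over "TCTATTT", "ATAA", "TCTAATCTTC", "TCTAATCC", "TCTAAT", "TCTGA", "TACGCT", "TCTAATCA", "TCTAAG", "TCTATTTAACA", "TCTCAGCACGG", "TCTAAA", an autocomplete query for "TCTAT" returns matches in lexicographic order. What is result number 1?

Filter for "TCTAT…" and sort: "TCTATTT", "TCTATTTAACA"
Position 1: TCTATTT

TCTATTT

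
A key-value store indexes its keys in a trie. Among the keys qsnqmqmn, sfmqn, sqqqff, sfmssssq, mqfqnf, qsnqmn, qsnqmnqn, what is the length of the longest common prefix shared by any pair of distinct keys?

6

Equivalently: take the maximum, over all pairs, of their longest common prefix length.
e.g. "qsnqmn" and "qsnqmnqn" share the prefix "qsnqmn" of length 6; no pair shares a longer one.
Longest shared-prefix length: 6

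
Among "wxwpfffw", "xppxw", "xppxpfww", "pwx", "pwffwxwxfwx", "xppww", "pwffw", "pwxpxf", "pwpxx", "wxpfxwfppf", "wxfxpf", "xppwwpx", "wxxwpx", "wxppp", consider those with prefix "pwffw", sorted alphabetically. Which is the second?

Words with prefix "pwffw", in lexicographic order: "pwffw", "pwffwxwxfwx"
Position 2: pwffwxwxfwx

pwffwxwxfwx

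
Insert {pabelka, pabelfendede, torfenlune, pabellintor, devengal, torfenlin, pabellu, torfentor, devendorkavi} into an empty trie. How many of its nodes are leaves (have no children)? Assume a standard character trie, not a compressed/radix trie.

9

Leaves are exactly the stored words that no other stored word extends.
Those words: "devendorkavi", "devengal", "pabelfendede", "pabelka", "pabellintor", "pabellu", "torfenlin", "torfenlune", "torfentor"
Leaf count: 9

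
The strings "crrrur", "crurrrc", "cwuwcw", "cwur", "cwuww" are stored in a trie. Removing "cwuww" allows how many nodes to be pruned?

A node on "cwuww"'s path can go only if nothing else ends at it or branches off below it.
The suffix "w" (1 node) is used only by "cwuww"; the node for "cwuw" still has the child "c", so pruning stops there.
Nodes removed: 1

1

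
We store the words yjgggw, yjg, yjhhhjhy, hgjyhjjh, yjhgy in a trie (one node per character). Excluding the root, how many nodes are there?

Trie structure (* marks end of a word):
(root)
├─ h
│  └─ g
│     └─ j
│        └─ y
│           └─ h
│              └─ j
│                 └─ j
│                    └─ h *
└─ y
   └─ j
      ├─ g *
      │  └─ g
      │     └─ g
      │        └─ w *
      └─ h
         ├─ g
         │  └─ y *
         └─ h
            └─ h
               └─ j
                  └─ h
                     └─ y *
Counting every labelled node above: 22.

22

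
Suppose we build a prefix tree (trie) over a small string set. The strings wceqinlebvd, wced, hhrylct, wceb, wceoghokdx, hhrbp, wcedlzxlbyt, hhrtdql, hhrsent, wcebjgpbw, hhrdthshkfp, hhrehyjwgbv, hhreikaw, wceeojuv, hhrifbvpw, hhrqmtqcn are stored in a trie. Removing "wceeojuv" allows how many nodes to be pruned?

Walk "wceeojuv" from the leaf back toward the root, removing each node that no remaining word uses.
The suffix "eojuv" (5 nodes) is used only by "wceeojuv"; the node for "wce" still has the child "q", so pruning stops there.
Nodes removed: 5

5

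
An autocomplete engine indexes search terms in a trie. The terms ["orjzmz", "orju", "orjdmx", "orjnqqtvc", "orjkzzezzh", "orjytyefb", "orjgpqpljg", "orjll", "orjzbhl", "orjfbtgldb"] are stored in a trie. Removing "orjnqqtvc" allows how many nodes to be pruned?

A node on "orjnqqtvc"'s path can go only if nothing else ends at it or branches off below it.
The suffix "nqqtvc" (6 nodes) is used only by "orjnqqtvc"; the node for "orj" still has the child "z", so pruning stops there.
Nodes removed: 6

6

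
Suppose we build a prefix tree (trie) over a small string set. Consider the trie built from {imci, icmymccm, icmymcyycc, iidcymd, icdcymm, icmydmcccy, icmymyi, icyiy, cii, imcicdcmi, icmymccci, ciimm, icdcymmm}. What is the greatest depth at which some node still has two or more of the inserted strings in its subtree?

7

The deepest shared node is where two words last agree before diverging.
"icdcymm" and "icdcymmm" agree on "icdcymm" (7 characters) before diverging; nothing deeper is shared.
Longest shared-prefix length: 7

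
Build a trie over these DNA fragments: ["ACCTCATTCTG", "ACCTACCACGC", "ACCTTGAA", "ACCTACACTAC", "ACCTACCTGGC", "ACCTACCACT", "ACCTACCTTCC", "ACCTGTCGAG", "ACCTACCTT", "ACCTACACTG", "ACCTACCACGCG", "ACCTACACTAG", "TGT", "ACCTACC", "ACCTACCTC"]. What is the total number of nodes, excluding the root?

48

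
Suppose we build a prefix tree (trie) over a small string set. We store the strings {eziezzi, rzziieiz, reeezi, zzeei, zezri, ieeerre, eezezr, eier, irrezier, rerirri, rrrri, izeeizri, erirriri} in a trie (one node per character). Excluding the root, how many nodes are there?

74

For each word, the new-node count is its length minus the longest prefix already in the trie:
  "eziezzi" → 7 new (e, z, i, e, z, z, i)
  "rzziieiz" → 8 new (r, z, z, i, i, e, i, z)
  "reeezi" → prefix "r" already present; 5 new (e, e, e, z, i)
  "zzeei" → 5 new (z, z, e, e, i)
  "zezri" → prefix "z" already present; 4 new (e, z, r, i)
  "ieeerre" → 7 new (i, e, e, e, r, r, e)
  "eezezr" → prefix "e" already present; 5 new (e, z, e, z, r)
  "eier" → prefix "e" already present; 3 new (i, e, r)
  "irrezier" → prefix "i" already present; 7 new (r, r, e, z, i, e, r)
  "rerirri" → prefix "re" already present; 5 new (r, i, r, r, i)
  "rrrri" → prefix "r" already present; 4 new (r, r, r, i)
  "izeeizri" → prefix "i" already present; 7 new (z, e, e, i, z, r, i)
  "erirriri" → prefix "e" already present; 7 new (r, i, r, r, i, r, i)
Total nodes = 7 + 8 + 5 + 5 + 4 + 7 + 5 + 3 + 7 + 5 + 4 + 7 + 7 = 74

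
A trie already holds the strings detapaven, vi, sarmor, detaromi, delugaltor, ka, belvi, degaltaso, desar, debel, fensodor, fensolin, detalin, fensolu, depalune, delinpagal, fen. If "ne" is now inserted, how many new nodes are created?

2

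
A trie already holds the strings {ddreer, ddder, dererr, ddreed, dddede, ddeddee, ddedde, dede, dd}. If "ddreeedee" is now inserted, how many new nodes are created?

4

Walking "ddreeedee" from the root, the first 5 characters ("ddree") follow existing edges; "e" is the first miss.
Each of the 4 remaining characters creates one node.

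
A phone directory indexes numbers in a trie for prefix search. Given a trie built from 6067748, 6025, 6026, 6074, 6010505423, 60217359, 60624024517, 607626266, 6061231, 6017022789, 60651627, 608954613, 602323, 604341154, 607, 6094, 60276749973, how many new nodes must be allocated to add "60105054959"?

3

Walking "60105054959" from the root, the first 8 characters ("60105054") follow existing edges; "9" is the first miss.
New nodes needed: |"60105054959"| − 8 = 11 − 8 = 3.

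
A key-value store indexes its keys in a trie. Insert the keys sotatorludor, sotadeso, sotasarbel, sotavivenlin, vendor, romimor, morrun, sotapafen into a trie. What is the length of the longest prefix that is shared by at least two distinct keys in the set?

4

Look for the deepest trie node that still has at least two words in its subtree.
e.g. "sotadeso" and "sotapafen" share the prefix "sota" of length 4; no pair shares a longer one.
Longest shared-prefix length: 4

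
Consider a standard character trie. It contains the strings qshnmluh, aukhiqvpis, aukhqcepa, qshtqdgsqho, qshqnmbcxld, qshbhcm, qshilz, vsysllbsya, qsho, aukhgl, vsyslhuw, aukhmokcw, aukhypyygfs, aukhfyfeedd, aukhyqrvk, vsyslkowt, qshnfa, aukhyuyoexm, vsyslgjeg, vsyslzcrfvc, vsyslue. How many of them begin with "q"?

7

Traverse to the node for "q", then collect every word in that subtree.
Matches: "qshbhcm", "qshilz", "qshnfa", "qshnmluh", "qsho", "qshqnmbcxld", "qshtqdgsqho"
Count: 7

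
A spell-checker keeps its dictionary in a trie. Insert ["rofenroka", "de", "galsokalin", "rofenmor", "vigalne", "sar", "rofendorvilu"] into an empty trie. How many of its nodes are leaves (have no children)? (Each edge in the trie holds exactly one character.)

Leaves are exactly the stored words that no other stored word extends.
Those words: "de", "galsokalin", "rofendorvilu", "rofenmor", "rofenroka", "sar", "vigalne"
Leaf count: 7

7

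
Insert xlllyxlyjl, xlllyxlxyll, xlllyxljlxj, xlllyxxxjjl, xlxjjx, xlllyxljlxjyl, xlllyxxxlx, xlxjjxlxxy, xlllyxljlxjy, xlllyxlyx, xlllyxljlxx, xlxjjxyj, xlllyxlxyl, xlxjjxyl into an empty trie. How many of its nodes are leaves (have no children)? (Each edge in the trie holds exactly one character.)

10

Leaves are exactly the stored words that no other stored word extends.
Those words: "xlllyxljlxjyl", "xlllyxljlxx", "xlllyxlxyll", "xlllyxlyjl", "xlllyxlyx", "xlllyxxxjjl", "xlllyxxxlx", "xlxjjxlxxy", "xlxjjxyj", "xlxjjxyl"
Leaf count: 10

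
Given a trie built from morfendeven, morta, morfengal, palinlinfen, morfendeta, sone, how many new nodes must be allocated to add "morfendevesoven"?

"morfendeve" is already a path in the trie; the remaining "soven" must be added.
So 15 − 10 = 5 new nodes.

5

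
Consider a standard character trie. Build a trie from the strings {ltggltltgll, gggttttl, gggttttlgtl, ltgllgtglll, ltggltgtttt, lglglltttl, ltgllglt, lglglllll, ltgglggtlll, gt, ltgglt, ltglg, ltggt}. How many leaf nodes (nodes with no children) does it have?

A leaf is a node with no children — equivalently, the end of a word that is not a proper prefix of any other stored word.
Those words: "gggttttlgtl", "gt", "lglglllll", "lglglltttl", "ltgglggtlll", "ltggltgtttt", "ltggltltgll", "ltggt", "ltglg", "ltgllglt", "ltgllgtglll"
Leaf count: 11

11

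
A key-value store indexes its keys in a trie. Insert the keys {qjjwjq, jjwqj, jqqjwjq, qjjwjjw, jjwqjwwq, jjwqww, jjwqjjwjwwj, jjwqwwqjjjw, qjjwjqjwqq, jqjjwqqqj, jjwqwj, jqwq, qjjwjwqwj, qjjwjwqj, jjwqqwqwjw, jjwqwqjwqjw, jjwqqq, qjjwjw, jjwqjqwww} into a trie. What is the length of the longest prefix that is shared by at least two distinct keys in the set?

Equivalently: take the maximum, over all pairs, of their longest common prefix length.
e.g. "qjjwjwqj" and "qjjwjwqwj" share the prefix "qjjwjwq" of length 7; no pair shares a longer one.
Longest shared-prefix length: 7

7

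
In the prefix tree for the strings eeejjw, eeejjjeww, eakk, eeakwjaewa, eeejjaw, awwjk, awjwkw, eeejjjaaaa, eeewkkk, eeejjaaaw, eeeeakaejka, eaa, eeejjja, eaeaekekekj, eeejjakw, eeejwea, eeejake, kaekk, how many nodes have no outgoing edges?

17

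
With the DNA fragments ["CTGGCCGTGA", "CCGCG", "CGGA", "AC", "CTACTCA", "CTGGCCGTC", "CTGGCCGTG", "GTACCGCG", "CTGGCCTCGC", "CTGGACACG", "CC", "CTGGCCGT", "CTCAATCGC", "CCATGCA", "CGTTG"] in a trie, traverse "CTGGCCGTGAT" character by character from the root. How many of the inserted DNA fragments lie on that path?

3

Traverse "CTGGCCGTGAT" character by character; count nodes along the way that are marked as word ends.
Prefixes of the query that are stored words: "CTGGCCGT", "CTGGCCGTG", "CTGGCCGTGA"
Count: 3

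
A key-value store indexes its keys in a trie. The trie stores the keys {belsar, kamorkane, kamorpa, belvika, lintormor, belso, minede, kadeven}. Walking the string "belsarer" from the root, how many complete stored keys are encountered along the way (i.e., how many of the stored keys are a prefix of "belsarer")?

Walk "belsarer" from the root; an end-of-word marker is hit whenever a stored word is a prefix of "belsarer".
Prefixes of the query that are stored words: "belsar"
Count: 1

1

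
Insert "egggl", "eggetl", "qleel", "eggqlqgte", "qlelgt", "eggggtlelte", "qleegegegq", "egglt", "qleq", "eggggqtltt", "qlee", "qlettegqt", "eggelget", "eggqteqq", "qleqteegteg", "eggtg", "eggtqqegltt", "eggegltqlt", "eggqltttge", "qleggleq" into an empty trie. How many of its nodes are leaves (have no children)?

18

Leaves are exactly the stored words that no other stored word extends.
Those words: "eggegltqlt", "eggelget", "eggetl", "eggggqtltt", "eggggtlelte", "egggl", "egglt", "eggqlqgte", "eggqltttge", "eggqteqq", "eggtg", "eggtqqegltt", "qleegegegq", "qleel", "qleggleq", "qlelgt", "qleqteegteg", "qlettegqt"
Leaf count: 18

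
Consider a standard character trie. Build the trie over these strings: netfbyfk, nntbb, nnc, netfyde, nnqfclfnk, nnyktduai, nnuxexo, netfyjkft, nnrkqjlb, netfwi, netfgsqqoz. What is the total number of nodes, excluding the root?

Trace insertions, counting only characters that open a new branch:
  "netfbyfk" → 8 new (n, e, t, f, b, y, f, k)
  "nntbb" → prefix "n" already present; 4 new (n, t, b, b)
  "nnc" → prefix "nn" already present; 1 new (c)
  "netfyde" → prefix "netf" already present; 3 new (y, d, e)
  "nnqfclfnk" → prefix "nn" already present; 7 new (q, f, c, l, f, n, k)
  "nnyktduai" → prefix "nn" already present; 7 new (y, k, t, d, u, a, i)
  "nnuxexo" → prefix "nn" already present; 5 new (u, x, e, x, o)
  "netfyjkft" → prefix "netfy" already present; 4 new (j, k, f, t)
  "nnrkqjlb" → prefix "nn" already present; 6 new (r, k, q, j, l, b)
  "netfwi" → prefix "netf" already present; 2 new (w, i)
  "netfgsqqoz" → prefix "netf" already present; 6 new (g, s, q, q, o, z)
Total nodes = 8 + 4 + 1 + 3 + 7 + 7 + 5 + 4 + 6 + 2 + 6 = 53

53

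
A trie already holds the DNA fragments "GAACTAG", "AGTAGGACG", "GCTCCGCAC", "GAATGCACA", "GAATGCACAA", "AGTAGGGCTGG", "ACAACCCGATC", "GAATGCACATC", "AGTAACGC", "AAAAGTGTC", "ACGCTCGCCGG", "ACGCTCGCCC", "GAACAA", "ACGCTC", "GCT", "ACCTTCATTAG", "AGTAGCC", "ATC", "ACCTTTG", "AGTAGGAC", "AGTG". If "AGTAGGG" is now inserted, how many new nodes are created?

"AGTAGGG" is already a full path in the trie; only an end-marker is added.
No new nodes are needed: 0.

0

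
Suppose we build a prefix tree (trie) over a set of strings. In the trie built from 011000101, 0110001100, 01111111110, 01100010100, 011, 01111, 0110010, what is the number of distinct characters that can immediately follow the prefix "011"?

2

Follow the path "011" to its node, then look at its outgoing edges.
Distinct next characters after "011": 0, 1.
That node has 2 child edges.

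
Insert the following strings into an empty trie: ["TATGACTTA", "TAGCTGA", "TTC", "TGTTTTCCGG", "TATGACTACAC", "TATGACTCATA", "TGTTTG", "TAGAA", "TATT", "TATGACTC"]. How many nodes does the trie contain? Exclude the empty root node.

Trace insertions, counting only characters that open a new branch:
  "TATGACTTA" → 9 new (T, A, T, G, A, C, T, T, A)
  "TAGCTGA" → prefix "TA" already present; 5 new (G, C, T, G, A)
  "TTC" → prefix "T" already present; 2 new (T, C)
  "TGTTTTCCGG" → prefix "T" already present; 9 new (G, T, T, T, T, C, C, G, G)
  "TATGACTACAC" → prefix "TATGACT" already present; 4 new (A, C, A, C)
  "TATGACTCATA" → prefix "TATGACT" already present; 4 new (C, A, T, A)
  "TGTTTG" → prefix "TGTTT" already present; 1 new (G)
  "TAGAA" → prefix "TAG" already present; 2 new (A, A)
  "TATT" → prefix "TAT" already present; 1 new (T)
  "TATGACTC" → prefix "TATGACTC" already present; 0 new (none)
Total nodes = 9 + 5 + 2 + 9 + 4 + 4 + 1 + 2 + 1 + 0 = 37

37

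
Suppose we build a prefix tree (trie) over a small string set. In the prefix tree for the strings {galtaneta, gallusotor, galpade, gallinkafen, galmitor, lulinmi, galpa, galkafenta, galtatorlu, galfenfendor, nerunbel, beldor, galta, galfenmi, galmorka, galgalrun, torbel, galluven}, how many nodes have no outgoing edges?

16

Leaves are exactly the stored words that no other stored word extends.
Those words: "beldor", "galfenfendor", "galfenmi", "galgalrun", "galkafenta", "gallinkafen", "gallusotor", "galluven", "galmitor", "galmorka", "galpade", "galtaneta", "galtatorlu", "lulinmi", "nerunbel", "torbel"
Leaf count: 16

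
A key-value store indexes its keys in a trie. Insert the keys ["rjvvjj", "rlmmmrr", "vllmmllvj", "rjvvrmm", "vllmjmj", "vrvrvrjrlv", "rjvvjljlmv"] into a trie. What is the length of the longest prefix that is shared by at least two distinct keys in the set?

5

The deepest shared node is where two words last agree before diverging.
"rjvvjj" and "rjvvjljlmv" agree on "rjvvj" (5 characters) before diverging; nothing deeper is shared.
Longest shared-prefix length: 5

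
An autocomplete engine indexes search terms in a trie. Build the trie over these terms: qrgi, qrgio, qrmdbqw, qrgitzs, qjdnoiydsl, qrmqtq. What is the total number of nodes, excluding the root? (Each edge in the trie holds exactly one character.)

25

For each word, the new-node count is its length minus the longest prefix already in the trie:
  "qrgi" → 4 new (q, r, g, i)
  "qrgio" → prefix "qrgi" already present; 1 new (o)
  "qrmdbqw" → prefix "qr" already present; 5 new (m, d, b, q, w)
  "qrgitzs" → prefix "qrgi" already present; 3 new (t, z, s)
  "qjdnoiydsl" → prefix "q" already present; 9 new (j, d, n, o, i, y, d, s, l)
  "qrmqtq" → prefix "qrm" already present; 3 new (q, t, q)
Total nodes = 4 + 1 + 5 + 3 + 9 + 3 = 25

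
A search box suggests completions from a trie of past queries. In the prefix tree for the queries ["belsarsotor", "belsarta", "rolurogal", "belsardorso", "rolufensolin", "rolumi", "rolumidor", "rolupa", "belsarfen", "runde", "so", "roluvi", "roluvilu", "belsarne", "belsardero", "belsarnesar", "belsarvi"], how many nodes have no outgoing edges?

14

A leaf is a node with no children — equivalently, the end of a word that is not a proper prefix of any other stored word.
Those words: "belsardero", "belsardorso", "belsarfen", "belsarnesar", "belsarsotor", "belsarta", "belsarvi", "rolufensolin", "rolumidor", "rolupa", "rolurogal", "roluvilu", "runde", "so"
Leaf count: 14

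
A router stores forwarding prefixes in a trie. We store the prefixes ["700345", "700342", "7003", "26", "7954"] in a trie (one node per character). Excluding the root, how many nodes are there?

12

Insert word by word; a character creates a node only if that edge doesn't already exist:
  "700345" → 6 new (7, 0, 0, 3, 4, 5)
  "700342" → prefix "70034" already present; 1 new (2)
  "7003" → prefix "7003" already present; 0 new (none)
  "26" → 2 new (2, 6)
  "7954" → prefix "7" already present; 3 new (9, 5, 4)
Total nodes = 6 + 1 + 0 + 2 + 3 = 12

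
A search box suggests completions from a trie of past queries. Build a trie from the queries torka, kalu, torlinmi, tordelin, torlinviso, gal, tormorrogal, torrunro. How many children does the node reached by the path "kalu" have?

The children of the "kalu" node are the distinct next characters among strings starting with "kalu".
No stored string extends past "kalu".
That node has 0 child edges.

0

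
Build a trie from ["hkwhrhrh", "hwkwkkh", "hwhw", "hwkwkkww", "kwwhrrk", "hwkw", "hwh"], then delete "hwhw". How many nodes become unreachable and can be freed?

After clearing the end-marker at "hwhw", prune upward until reaching a node still needed by another word.
The suffix "w" (1 node) is used only by "hwhw"; "hwh" is itself a stored word, so pruning stops there.
Nodes removed: 1

1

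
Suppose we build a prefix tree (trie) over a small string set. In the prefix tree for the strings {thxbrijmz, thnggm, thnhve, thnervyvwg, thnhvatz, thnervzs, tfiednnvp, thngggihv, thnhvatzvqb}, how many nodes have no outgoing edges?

A leaf is a node with no children — equivalently, the end of a word that is not a proper prefix of any other stored word.
Those words: "tfiednnvp", "thnervyvwg", "thnervzs", "thngggihv", "thnggm", "thnhvatzvqb", "thnhve", "thxbrijmz"
Leaf count: 8

8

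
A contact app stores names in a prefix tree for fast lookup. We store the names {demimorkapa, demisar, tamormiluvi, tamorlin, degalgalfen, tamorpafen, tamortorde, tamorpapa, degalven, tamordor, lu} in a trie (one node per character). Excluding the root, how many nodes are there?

57

For each word, the new-node count is its length minus the longest prefix already in the trie:
  "demimorkapa" → 11 new (d, e, m, i, m, o, r, k, a, p, a)
  "demisar" → prefix "demi" already present; 3 new (s, a, r)
  "tamormiluvi" → 11 new (t, a, m, o, r, m, i, l, u, v, i)
  "tamorlin" → prefix "tamor" already present; 3 new (l, i, n)
  "degalgalfen" → prefix "de" already present; 9 new (g, a, l, g, a, l, f, e, n)
  "tamorpafen" → prefix "tamor" already present; 5 new (p, a, f, e, n)
  "tamortorde" → prefix "tamor" already present; 5 new (t, o, r, d, e)
  "tamorpapa" → prefix "tamorpa" already present; 2 new (p, a)
  "degalven" → prefix "degal" already present; 3 new (v, e, n)
  "tamordor" → prefix "tamor" already present; 3 new (d, o, r)
  "lu" → 2 new (l, u)
Total nodes = 11 + 3 + 11 + 3 + 9 + 5 + 5 + 2 + 3 + 3 + 2 = 57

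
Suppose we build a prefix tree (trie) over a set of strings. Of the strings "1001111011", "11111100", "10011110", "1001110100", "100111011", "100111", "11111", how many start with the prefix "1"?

7

Traverse to the node for "1", then collect every word in that subtree.
Matches: "100111", "1001110100", "100111011", "10011110", "1001111011", "11111", "11111100"
Count: 7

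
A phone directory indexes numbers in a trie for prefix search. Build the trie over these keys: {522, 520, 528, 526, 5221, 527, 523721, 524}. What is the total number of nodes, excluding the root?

Count nodes per top-level branch (shared prefixes stored once):
  '5'-branch (520, 522, 5221, 523721, 524, 526, 527, 528): 13 nodes
Sum: 13

13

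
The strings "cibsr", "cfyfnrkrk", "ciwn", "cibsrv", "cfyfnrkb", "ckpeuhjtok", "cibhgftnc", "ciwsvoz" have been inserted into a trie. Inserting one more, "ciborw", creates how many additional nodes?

"cib" is already a path in the trie; the remaining "orw" must be added.
So 6 − 3 = 3 new nodes.

3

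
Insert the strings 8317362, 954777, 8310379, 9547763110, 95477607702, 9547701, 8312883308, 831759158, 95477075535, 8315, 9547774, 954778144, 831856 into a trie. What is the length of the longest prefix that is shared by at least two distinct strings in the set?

The deepest shared node is where two words last agree before diverging.
e.g. "9547701" and "95477075535" share the prefix "954770" of length 6; no pair shares a longer one.
Longest shared-prefix length: 6

6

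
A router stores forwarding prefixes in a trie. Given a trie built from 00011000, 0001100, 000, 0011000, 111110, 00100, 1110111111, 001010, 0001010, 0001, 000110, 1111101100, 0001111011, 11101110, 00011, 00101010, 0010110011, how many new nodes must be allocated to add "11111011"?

0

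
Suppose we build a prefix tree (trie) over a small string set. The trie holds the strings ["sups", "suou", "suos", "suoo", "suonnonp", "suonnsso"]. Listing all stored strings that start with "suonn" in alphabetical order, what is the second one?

suonnsso

Filter for "suonn…" and sort: "suonnonp", "suonnsso"
Position 2: suonnsso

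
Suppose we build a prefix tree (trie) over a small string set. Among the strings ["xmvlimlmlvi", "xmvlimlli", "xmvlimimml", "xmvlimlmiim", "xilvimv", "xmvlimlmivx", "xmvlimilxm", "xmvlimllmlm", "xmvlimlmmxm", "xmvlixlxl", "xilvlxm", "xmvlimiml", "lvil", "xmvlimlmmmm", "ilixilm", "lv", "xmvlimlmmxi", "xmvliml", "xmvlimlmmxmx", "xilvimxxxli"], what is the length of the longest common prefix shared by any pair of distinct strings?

The deepest shared node is where two words last agree before diverging.
"xmvlimlmmxm" and "xmvlimlmmxmx" agree on "xmvlimlmmxm" (11 characters) before diverging; nothing deeper is shared.
Longest shared-prefix length: 11

11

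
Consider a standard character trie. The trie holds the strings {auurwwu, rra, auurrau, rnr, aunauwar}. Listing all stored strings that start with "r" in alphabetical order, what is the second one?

Words with prefix "r", in lexicographic order: "rnr", "rra"
Position 2: rra

rra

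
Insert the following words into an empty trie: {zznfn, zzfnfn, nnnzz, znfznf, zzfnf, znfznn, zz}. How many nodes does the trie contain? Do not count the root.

20

Trie structure (* marks end of a word):
(root)
├─ n
│  └─ n
│     └─ n
│        └─ z
│           └─ z *
└─ z
   ├─ n
   │  └─ f
   │     └─ z
   │        └─ n
   │           ├─ f *
   │           └─ n *
   └─ z *
      ├─ f
      │  └─ n
      │     └─ f *
      │        └─ n *
      └─ n
         └─ f
            └─ n *
Counting every labelled node above: 20.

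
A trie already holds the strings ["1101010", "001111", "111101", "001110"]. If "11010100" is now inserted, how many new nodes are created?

Walking "11010100" from the root, the first 7 characters ("1101010") follow existing edges; "0" is the first miss.
So 8 − 7 = 1 new nodes.

1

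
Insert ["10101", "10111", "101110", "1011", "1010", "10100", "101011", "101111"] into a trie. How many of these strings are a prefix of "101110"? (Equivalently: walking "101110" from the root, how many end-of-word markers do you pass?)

Walk "101110" from the root; an end-of-word marker is hit whenever a stored word is a prefix of "101110".
Prefixes of the query that are stored words: "1011", "10111", "101110"
Count: 3

3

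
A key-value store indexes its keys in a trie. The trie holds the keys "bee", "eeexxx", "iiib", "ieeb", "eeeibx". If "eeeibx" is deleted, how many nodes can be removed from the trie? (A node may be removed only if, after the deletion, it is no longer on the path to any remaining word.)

3

After clearing the end-marker at "eeeibx", prune upward until reaching a node still needed by another word.
The suffix "ibx" (3 nodes) is used only by "eeeibx"; the node for "eee" still has the child "x", so pruning stops there.
Nodes removed: 3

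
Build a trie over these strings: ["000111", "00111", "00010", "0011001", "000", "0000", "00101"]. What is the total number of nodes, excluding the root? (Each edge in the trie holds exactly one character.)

Count nodes per top-level branch (shared prefixes stored once):
  '0'-branch (000, 0000, 00010, 000111, 00101, 0011001, 00111): 16 nodes
Sum: 16

16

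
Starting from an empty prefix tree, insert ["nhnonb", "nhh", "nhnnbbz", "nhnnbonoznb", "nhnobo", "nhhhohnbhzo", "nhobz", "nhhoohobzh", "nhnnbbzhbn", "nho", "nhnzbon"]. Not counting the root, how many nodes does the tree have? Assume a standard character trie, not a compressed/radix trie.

44

For each word, the new-node count is its length minus the longest prefix already in the trie:
  "nhnonb" → 6 new (n, h, n, o, n, b)
  "nhh" → prefix "nh" already present; 1 new (h)
  "nhnnbbz" → prefix "nhn" already present; 4 new (n, b, b, z)
  "nhnnbonoznb" → prefix "nhnnb" already present; 6 new (o, n, o, z, n, b)
  "nhnobo" → prefix "nhno" already present; 2 new (b, o)
  "nhhhohnbhzo" → prefix "nhh" already present; 8 new (h, o, h, n, b, h, z, o)
  "nhobz" → prefix "nh" already present; 3 new (o, b, z)
  "nhhoohobzh" → prefix "nhh" already present; 7 new (o, o, h, o, b, z, h)
  "nhnnbbzhbn" → prefix "nhnnbbz" already present; 3 new (h, b, n)
  "nho" → prefix "nho" already present; 0 new (none)
  "nhnzbon" → prefix "nhn" already present; 4 new (z, b, o, n)
Total nodes = 6 + 1 + 4 + 6 + 2 + 8 + 3 + 7 + 3 + 0 + 4 = 44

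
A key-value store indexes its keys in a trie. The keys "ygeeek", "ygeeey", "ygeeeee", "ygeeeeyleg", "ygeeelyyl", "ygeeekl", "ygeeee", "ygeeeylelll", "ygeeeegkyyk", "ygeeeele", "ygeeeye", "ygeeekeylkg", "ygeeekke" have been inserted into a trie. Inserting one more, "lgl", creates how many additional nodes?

3

No existing word starts with "l", so every character of "lgl" needs a new node.
3 − 0 = 3 new nodes.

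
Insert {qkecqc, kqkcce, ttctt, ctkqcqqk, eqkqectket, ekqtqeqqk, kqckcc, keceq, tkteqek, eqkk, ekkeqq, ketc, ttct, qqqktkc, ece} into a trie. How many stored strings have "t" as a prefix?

Walk to "t"; the words in its subtree are exactly those with that prefix.
Matches: "tkteqek", "ttct", "ttctt"
Count: 3

3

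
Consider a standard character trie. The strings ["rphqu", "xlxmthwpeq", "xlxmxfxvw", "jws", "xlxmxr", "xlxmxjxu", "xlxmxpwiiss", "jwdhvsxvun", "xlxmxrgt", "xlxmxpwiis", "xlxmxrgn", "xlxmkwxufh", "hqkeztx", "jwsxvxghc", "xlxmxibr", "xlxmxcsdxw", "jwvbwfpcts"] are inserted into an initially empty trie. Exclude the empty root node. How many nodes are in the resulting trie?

79

For each word, the new-node count is its length minus the longest prefix already in the trie:
  "rphqu" → 5 new (r, p, h, q, u)
  "xlxmthwpeq" → 10 new (x, l, x, m, t, h, w, p, e, q)
  "xlxmxfxvw" → prefix "xlxm" already present; 5 new (x, f, x, v, w)
  "jws" → 3 new (j, w, s)
  "xlxmxr" → prefix "xlxmx" already present; 1 new (r)
  "xlxmxjxu" → prefix "xlxmx" already present; 3 new (j, x, u)
  "xlxmxpwiiss" → prefix "xlxmx" already present; 6 new (p, w, i, i, s, s)
  "jwdhvsxvun" → prefix "jw" already present; 8 new (d, h, v, s, x, v, u, n)
  "xlxmxrgt" → prefix "xlxmxr" already present; 2 new (g, t)
  "xlxmxpwiis" → prefix "xlxmxpwiis" already present; 0 new (none)
  "xlxmxrgn" → prefix "xlxmxrg" already present; 1 new (n)
  "xlxmkwxufh" → prefix "xlxm" already present; 6 new (k, w, x, u, f, h)
  "hqkeztx" → 7 new (h, q, k, e, z, t, x)
  "jwsxvxghc" → prefix "jws" already present; 6 new (x, v, x, g, h, c)
  "xlxmxibr" → prefix "xlxmx" already present; 3 new (i, b, r)
  "xlxmxcsdxw" → prefix "xlxmx" already present; 5 new (c, s, d, x, w)
  "jwvbwfpcts" → prefix "jw" already present; 8 new (v, b, w, f, p, c, t, s)
Total nodes = 5 + 10 + 5 + 3 + 1 + 3 + 6 + 8 + 2 + 0 + 1 + 6 + 7 + 6 + 3 + 5 + 8 = 79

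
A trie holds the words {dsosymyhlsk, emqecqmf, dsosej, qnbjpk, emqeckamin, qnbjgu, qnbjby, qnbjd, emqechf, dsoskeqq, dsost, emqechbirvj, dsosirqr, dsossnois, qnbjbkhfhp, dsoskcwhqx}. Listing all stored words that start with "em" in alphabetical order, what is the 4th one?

emqecqmf

Filter for "em…" and sort: "emqechbirvj", "emqechf", "emqeckamin", "emqecqmf"
Position 4: emqecqmf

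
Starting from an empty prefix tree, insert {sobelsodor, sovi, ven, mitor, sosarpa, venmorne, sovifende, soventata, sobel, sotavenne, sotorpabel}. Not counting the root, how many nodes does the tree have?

Insert word by word; a character creates a node only if that edge doesn't already exist:
  "sobelsodor" → 10 new (s, o, b, e, l, s, o, d, o, r)
  "sovi" → prefix "so" already present; 2 new (v, i)
  "ven" → 3 new (v, e, n)
  "mitor" → 5 new (m, i, t, o, r)
  "sosarpa" → prefix "so" already present; 5 new (s, a, r, p, a)
  "venmorne" → prefix "ven" already present; 5 new (m, o, r, n, e)
  "sovifende" → prefix "sovi" already present; 5 new (f, e, n, d, e)
  "soventata" → prefix "sov" already present; 6 new (e, n, t, a, t, a)
  "sobel" → prefix "sobel" already present; 0 new (none)
  "sotavenne" → prefix "so" already present; 7 new (t, a, v, e, n, n, e)
  "sotorpabel" → prefix "sot" already present; 7 new (o, r, p, a, b, e, l)
Total nodes = 10 + 2 + 3 + 5 + 5 + 5 + 5 + 6 + 0 + 7 + 7 = 55

55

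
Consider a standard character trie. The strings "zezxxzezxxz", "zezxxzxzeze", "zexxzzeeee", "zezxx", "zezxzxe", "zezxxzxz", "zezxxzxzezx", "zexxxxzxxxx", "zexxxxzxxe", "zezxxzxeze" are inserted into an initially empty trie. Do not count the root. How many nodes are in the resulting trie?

Insert word by word; a character creates a node only if that edge doesn't already exist:
  "zezxxzezxxz" → 11 new (z, e, z, x, x, z, e, z, x, x, z)
  "zezxxzxzeze" → prefix "zezxxz" already present; 5 new (x, z, e, z, e)
  "zexxzzeeee" → prefix "ze" already present; 8 new (x, x, z, z, e, e, e, e)
  "zezxx" → prefix "zezxx" already present; 0 new (none)
  "zezxzxe" → prefix "zezx" already present; 3 new (z, x, e)
  "zezxxzxz" → prefix "zezxxzxz" already present; 0 new (none)
  "zezxxzxzezx" → prefix "zezxxzxzez" already present; 1 new (x)
  "zexxxxzxxxx" → prefix "zexx" already present; 7 new (x, x, z, x, x, x, x)
  "zexxxxzxxe" → prefix "zexxxxzxx" already present; 1 new (e)
  "zezxxzxeze" → prefix "zezxxzx" already present; 3 new (e, z, e)
Total nodes = 11 + 5 + 8 + 0 + 3 + 0 + 1 + 7 + 1 + 3 = 39

39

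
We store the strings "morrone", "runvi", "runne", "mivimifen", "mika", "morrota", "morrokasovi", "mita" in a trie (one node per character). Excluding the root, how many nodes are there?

Trie structure (* marks end of a word):
(root)
├─ m
│  ├─ i
│  │  ├─ k
│  │  │  └─ a *
│  │  ├─ t
│  │  │  └─ a *
│  │  └─ v
│  │     └─ i
│  │        └─ m
│  │           └─ i
│  │              └─ f
│  │                 └─ e
│  │                    └─ n *
│  └─ o
│     └─ r
│        └─ r
│           └─ o
│              ├─ k
│              │  └─ a
│              │     └─ s
│              │        └─ o
│              │           └─ v
│              │              └─ i *
│              ├─ n
│              │  └─ e *
│              └─ t
│                 └─ a *
└─ r
   └─ u
      └─ n
         ├─ n
         │  └─ e *
         └─ v
            └─ i *
Counting every labelled node above: 34.

34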